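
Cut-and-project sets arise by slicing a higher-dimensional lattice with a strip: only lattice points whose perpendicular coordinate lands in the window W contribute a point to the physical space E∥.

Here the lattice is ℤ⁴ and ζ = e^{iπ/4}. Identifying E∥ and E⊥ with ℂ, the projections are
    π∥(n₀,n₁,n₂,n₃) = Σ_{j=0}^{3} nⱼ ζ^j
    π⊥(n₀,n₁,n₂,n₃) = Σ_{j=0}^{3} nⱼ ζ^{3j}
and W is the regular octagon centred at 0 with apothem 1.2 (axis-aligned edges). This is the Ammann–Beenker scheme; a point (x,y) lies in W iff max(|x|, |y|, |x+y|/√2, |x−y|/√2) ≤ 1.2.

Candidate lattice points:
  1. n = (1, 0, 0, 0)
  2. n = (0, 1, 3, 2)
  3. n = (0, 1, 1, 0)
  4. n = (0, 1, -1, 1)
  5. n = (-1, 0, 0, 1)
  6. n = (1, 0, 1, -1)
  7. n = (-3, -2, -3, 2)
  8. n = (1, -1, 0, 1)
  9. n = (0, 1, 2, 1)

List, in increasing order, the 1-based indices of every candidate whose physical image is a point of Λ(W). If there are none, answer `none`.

1, 2, 3, 5, 9

Internal map: ζ^{3j} for j=0..3 gives (1,0), (−√2/2,√2/2), (0,−1), (√2/2,√2/2).
candidate 1: n = (1, 0, 0, 0) → π⊥ ≈ (+1.00000, +0.00000); max(|x|,|y|,|x±y|/√2) = 1.00000 ≤ 1.2 ⇒ ∈ W
candidate 2: n = (0, 1, 3, 2) → π⊥ ≈ (+0.70711, -0.87868); max(|x|,|y|,|x±y|/√2) = 1.12132 ≤ 1.2 ⇒ ∈ W
candidate 3: n = (0, 1, 1, 0) → π⊥ ≈ (-0.70711, -0.29289); max(|x|,|y|,|x±y|/√2) = 0.70711 ≤ 1.2 ⇒ ∈ W
candidate 4: n = (0, 1, -1, 1) → π⊥ ≈ (+0.00000, +2.41421); max(|x|,|y|,|x±y|/√2) = 2.41421 > 1.2 ⇒ ∉ W
candidate 5: n = (-1, 0, 0, 1) → π⊥ ≈ (-0.29289, +0.70711); max(|x|,|y|,|x±y|/√2) = 0.70711 ≤ 1.2 ⇒ ∈ W
candidate 6: n = (1, 0, 1, -1) → π⊥ ≈ (+0.29289, -1.70711); max(|x|,|y|,|x±y|/√2) = 1.70711 > 1.2 ⇒ ∉ W
candidate 7: n = (-3, -2, -3, 2) → π⊥ ≈ (-0.17157, +3.00000); max(|x|,|y|,|x±y|/√2) = 3.00000 > 1.2 ⇒ ∉ W
candidate 8: n = (1, -1, 0, 1) → π⊥ ≈ (+2.41421, +0.00000); max(|x|,|y|,|x±y|/√2) = 2.41421 > 1.2 ⇒ ∉ W
candidate 9: n = (0, 1, 2, 1) → π⊥ ≈ (+0.00000, -0.58579); max(|x|,|y|,|x±y|/√2) = 0.58579 ≤ 1.2 ⇒ ∈ W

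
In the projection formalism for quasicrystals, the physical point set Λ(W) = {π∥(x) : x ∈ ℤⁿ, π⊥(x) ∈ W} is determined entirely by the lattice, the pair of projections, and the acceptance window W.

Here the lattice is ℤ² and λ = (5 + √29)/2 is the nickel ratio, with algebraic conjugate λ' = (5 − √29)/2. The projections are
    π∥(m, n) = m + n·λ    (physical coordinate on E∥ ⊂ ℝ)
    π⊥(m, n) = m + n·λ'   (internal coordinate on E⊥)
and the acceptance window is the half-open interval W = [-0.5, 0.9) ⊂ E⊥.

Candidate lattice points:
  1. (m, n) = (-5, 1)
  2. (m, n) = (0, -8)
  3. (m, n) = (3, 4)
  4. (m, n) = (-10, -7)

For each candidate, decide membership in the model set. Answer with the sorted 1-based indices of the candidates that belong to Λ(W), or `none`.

λ' = (5−√29)/2 ≈ -0.19258.
candidate 1: (m,n)=(-5,1) → π∥ = -5+1·λ ≈ 0.19258, π⊥ = -5+1·λ' ≈ -5.19258 ∉ [-0.5, 0.9) ⇒ out
candidate 2: (m,n)=(0,-8) → π∥ = 0-8·λ ≈ -41.54066, π⊥ = 0-8·λ' ≈ 1.54066 ∉ [-0.5, 0.9) ⇒ out
candidate 3: (m,n)=(3,4) → π∥ = 3+4·λ ≈ 23.77033, π⊥ = 3+4·λ' ≈ 2.22967 ∉ [-0.5, 0.9) ⇒ out
candidate 4: (m,n)=(-10,-7) → π∥ = -10-7·λ ≈ -46.34808, π⊥ = -10-7·λ' ≈ -8.65192 ∉ [-0.5, 0.9) ⇒ out

none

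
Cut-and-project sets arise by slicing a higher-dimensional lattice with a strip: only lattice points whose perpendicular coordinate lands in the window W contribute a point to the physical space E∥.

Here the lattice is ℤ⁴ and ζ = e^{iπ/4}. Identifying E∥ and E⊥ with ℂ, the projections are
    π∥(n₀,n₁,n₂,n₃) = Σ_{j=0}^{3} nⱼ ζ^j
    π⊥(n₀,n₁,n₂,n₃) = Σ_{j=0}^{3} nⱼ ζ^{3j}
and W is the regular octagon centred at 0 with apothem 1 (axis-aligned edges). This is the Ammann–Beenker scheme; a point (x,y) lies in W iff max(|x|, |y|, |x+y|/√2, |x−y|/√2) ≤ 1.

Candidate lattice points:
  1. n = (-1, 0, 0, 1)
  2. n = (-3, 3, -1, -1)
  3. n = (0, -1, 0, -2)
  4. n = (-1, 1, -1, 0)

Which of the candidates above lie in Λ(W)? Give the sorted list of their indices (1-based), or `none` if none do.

π⊥(n) = n₀ + n₁ζ³ + n₂ζ⁶ + n₃ζ⁹ where ζ = e^{iπ/4}.
candidate 1: n = (-1, 0, 0, 1) → π⊥ ≈ (-0.2929, +0.7071); max(|x|,|y|,|x±y|/√2) = 0.7071 ≤ 1 ⇒ ∈ W
candidate 2: n = (-3, 3, -1, -1) → π⊥ ≈ (-5.8284, +2.4142); max(|x|,|y|,|x±y|/√2) = 5.8284 > 1 ⇒ ∉ W
candidate 3: n = (0, -1, 0, -2) → π⊥ ≈ (-0.7071, -2.1213); max(|x|,|y|,|x±y|/√2) = 2.1213 > 1 ⇒ ∉ W
candidate 4: n = (-1, 1, -1, 0) → π⊥ ≈ (-1.7071, +1.7071); max(|x|,|y|,|x±y|/√2) = 2.4142 > 1 ⇒ ∉ W

1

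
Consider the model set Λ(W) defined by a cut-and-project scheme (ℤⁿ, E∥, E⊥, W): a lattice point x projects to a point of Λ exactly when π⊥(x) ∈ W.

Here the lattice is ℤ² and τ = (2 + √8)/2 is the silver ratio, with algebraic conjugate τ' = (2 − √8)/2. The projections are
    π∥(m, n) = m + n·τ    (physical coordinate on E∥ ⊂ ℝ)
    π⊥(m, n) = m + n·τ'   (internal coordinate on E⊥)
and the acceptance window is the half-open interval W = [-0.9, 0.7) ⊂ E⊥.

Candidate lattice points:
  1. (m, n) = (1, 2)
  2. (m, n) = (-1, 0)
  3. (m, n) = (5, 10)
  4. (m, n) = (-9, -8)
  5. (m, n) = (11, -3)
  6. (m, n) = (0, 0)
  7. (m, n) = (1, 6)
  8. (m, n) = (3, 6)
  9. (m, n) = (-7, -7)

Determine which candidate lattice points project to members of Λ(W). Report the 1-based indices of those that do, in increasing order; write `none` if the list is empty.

τ' = (2−√8)/2 ≈ -0.414214.
#1 (1,2): internal coord 1 + (2)·τ' = +0.171573; +0.171573 ∈ [-0.9, 0.7) → IN Λ
#2 (-1,0): internal coord -1 + (0)·τ' = -1.000000; -1.000000 ∉ [-0.9, 0.7) → out
#3 (5,10): internal coord 5 + (10)·τ' = +0.857864; +0.857864 ∉ [-0.9, 0.7) → out
#4 (-9,-8): internal coord -9 + (-8)·τ' = -5.686292; -5.686292 ∉ [-0.9, 0.7) → out
#5 (11,-3): internal coord 11 + (-3)·τ' = +12.242641; +12.242641 ∉ [-0.9, 0.7) → out
#6 (0,0): internal coord 0 + (0)·τ' = +0.000000; +0.000000 ∈ [-0.9, 0.7) → IN Λ
#7 (1,6): internal coord 1 + (6)·τ' = -1.485281; -1.485281 ∉ [-0.9, 0.7) → out
#8 (3,6): internal coord 3 + (6)·τ' = +0.514719; +0.514719 ∈ [-0.9, 0.7) → IN Λ
#9 (-7,-7): internal coord -7 + (-7)·τ' = -4.100505; -4.100505 ∉ [-0.9, 0.7) → out

1, 6, 8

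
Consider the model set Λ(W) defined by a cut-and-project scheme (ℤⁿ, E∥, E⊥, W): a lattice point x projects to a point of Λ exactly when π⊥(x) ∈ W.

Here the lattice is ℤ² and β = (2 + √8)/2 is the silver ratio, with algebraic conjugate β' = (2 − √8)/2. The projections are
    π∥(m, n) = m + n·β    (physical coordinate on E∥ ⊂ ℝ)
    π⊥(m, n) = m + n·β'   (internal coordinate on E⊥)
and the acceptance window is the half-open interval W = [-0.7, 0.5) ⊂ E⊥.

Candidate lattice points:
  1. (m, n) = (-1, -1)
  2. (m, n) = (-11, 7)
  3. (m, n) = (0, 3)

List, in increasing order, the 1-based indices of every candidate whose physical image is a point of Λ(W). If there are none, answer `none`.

β' = (2−√8)/2 ≈ -0.4142.
#1 (-1,-1): internal coord -1 + (-1)·β' = -0.5858; -0.5858 ∈ [-0.7, 0.5) → IN Λ
#2 (-11,7): internal coord -11 + (7)·β' = -13.8995; -13.8995 ∉ [-0.7, 0.5) → out
#3 (0,3): internal coord 0 + (3)·β' = -1.2426; -1.2426 ∉ [-0.7, 0.5) → out

1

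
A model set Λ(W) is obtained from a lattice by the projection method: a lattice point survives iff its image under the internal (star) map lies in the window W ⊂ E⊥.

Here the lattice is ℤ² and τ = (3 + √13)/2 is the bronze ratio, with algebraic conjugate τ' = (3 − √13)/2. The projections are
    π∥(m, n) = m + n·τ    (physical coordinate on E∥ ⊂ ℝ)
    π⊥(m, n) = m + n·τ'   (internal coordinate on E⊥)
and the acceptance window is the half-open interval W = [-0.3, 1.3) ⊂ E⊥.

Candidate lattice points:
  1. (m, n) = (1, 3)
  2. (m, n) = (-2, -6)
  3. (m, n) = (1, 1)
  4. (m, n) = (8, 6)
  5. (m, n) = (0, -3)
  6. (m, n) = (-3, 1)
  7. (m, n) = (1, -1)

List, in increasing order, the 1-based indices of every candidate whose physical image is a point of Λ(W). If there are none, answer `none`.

τ' = (3−√13)/2 ≈ -0.3028.
[1] lift (1,3): star map gives 0.0917; window check -0.3 ≤ 0.0917 < 1.3 is true → IN Λ
[2] lift (-2,-6): star map gives -0.1833; window check -0.3 ≤ -0.1833 < 1.3 is true → IN Λ
[3] lift (1,1): star map gives 0.6972; window check -0.3 ≤ 0.6972 < 1.3 is true → IN Λ
[4] lift (8,6): star map gives 6.1833; window check -0.3 ≤ 6.1833 < 1.3 is false → out
[5] lift (0,-3): star map gives 0.9083; window check -0.3 ≤ 0.9083 < 1.3 is true → IN Λ
[6] lift (-3,1): star map gives -3.3028; window check -0.3 ≤ -3.3028 < 1.3 is false → out
[7] lift (1,-1): star map gives 1.3028; window check -0.3 ≤ 1.3028 < 1.3 is false → out

1, 2, 3, 5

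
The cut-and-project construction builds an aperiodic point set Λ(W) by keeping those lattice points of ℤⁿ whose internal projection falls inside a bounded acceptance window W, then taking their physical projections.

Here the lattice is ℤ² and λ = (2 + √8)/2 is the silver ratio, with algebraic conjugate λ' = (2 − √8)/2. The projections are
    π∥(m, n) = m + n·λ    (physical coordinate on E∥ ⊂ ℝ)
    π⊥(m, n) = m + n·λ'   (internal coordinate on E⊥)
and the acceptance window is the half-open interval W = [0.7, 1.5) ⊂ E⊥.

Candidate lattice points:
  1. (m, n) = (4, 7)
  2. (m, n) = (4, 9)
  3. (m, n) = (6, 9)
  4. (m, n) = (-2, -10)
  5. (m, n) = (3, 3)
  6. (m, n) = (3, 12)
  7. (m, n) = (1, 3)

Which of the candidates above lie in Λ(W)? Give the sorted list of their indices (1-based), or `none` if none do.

1

Compute λ' = (2−√8)/2 = -0.4142, so π⊥(m,n) = m -0.4142·n.
[1] lift (4,7): star map gives 1.1005; window check 0.7 ≤ 1.1005 < 1.5 is true → IN Λ
[2] lift (4,9): star map gives 0.2721; window check 0.7 ≤ 0.2721 < 1.5 is false → out
[3] lift (6,9): star map gives 2.2721; window check 0.7 ≤ 2.2721 < 1.5 is false → out
[4] lift (-2,-10): star map gives 2.1421; window check 0.7 ≤ 2.1421 < 1.5 is false → out
[5] lift (3,3): star map gives 1.7574; window check 0.7 ≤ 1.7574 < 1.5 is false → out
[6] lift (3,12): star map gives -1.9706; window check 0.7 ≤ -1.9706 < 1.5 is false → out
[7] lift (1,3): star map gives -0.2426; window check 0.7 ≤ -0.2426 < 1.5 is false → out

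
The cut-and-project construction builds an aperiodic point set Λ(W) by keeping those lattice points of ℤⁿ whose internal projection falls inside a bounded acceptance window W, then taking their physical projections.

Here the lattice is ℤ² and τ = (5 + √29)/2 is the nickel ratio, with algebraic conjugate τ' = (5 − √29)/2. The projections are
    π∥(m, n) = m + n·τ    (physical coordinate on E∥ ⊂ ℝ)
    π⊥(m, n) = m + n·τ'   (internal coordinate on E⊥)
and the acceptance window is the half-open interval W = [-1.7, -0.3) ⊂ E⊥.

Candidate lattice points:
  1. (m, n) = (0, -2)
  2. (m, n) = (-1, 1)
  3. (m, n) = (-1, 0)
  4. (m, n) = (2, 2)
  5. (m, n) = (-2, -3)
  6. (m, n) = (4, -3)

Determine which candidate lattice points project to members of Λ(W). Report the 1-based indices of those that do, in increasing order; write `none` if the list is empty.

Numerically τ ≈ 5.19258 and τ' = −1/τ ≈ -0.19258.
candidate 1: (m,n)=(0,-2) → π∥ = 0-2·τ ≈ -10.38516, π⊥ = 0-2·τ' ≈ 0.38516 ∉ [-1.7, -0.3) ⇒ out
candidate 2: (m,n)=(-1,1) → π∥ = -1+1·τ ≈ 4.19258, π⊥ = -1+1·τ' ≈ -1.19258 ∈ [-1.7, -0.3) ⇒ IN Λ
candidate 3: (m,n)=(-1,0) → π∥ = -1+0·τ ≈ -1.00000, π⊥ = -1+0·τ' ≈ -1.00000 ∈ [-1.7, -0.3) ⇒ IN Λ
candidate 4: (m,n)=(2,2) → π∥ = 2+2·τ ≈ 12.38516, π⊥ = 2+2·τ' ≈ 1.61484 ∉ [-1.7, -0.3) ⇒ out
candidate 5: (m,n)=(-2,-3) → π∥ = -2-3·τ ≈ -17.57775, π⊥ = -2-3·τ' ≈ -1.42225 ∈ [-1.7, -0.3) ⇒ IN Λ
candidate 6: (m,n)=(4,-3) → π∥ = 4-3·τ ≈ -11.57775, π⊥ = 4-3·τ' ≈ 4.57775 ∉ [-1.7, -0.3) ⇒ out

2, 3, 5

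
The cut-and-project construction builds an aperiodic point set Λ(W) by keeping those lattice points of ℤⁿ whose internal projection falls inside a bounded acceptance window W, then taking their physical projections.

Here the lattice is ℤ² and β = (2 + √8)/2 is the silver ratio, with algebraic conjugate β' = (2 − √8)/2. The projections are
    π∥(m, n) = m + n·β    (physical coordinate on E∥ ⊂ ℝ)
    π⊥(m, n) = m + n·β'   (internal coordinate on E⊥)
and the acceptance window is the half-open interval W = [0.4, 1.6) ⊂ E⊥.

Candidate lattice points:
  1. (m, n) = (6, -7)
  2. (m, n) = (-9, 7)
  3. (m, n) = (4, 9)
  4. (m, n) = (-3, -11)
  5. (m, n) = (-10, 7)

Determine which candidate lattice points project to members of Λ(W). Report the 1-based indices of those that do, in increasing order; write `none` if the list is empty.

Compute β' = (2−√8)/2 = -0.414214, so π⊥(m,n) = m -0.414214·n.
candidate 1: (m,n)=(6,-7) → π∥ = 6-7·β ≈ -10.899495, π⊥ = 6-7·β' ≈ 8.899495 ∉ [0.4, 1.6) ⇒ out
candidate 2: (m,n)=(-9,7) → π∥ = -9+7·β ≈ 7.899495, π⊥ = -9+7·β' ≈ -11.899495 ∉ [0.4, 1.6) ⇒ out
candidate 3: (m,n)=(4,9) → π∥ = 4+9·β ≈ 25.727922, π⊥ = 4+9·β' ≈ 0.272078 ∉ [0.4, 1.6) ⇒ out
candidate 4: (m,n)=(-3,-11) → π∥ = -3-11·β ≈ -29.556349, π⊥ = -3-11·β' ≈ 1.556349 ∈ [0.4, 1.6) ⇒ IN Λ
candidate 5: (m,n)=(-10,7) → π∥ = -10+7·β ≈ 6.899495, π⊥ = -10+7·β' ≈ -12.899495 ∉ [0.4, 1.6) ⇒ out

4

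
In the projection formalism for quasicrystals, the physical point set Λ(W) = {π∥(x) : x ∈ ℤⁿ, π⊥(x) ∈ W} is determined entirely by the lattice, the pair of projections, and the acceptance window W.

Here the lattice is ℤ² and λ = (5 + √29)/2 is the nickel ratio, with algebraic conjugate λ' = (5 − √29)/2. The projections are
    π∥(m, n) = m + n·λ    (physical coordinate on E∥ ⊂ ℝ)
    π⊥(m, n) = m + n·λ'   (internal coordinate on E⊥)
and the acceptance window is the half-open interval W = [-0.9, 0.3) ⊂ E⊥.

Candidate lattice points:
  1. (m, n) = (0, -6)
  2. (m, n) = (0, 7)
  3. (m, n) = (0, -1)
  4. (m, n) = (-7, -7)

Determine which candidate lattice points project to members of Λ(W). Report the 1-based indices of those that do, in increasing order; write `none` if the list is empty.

Compute λ' = (5−√29)/2 = -0.19258, so π⊥(m,n) = m -0.19258·n.
[1] lift (0,-6): star map gives 1.15549; window check -0.9 ≤ 1.15549 < 0.3 is false → out
[2] lift (0,7): star map gives -1.34808; window check -0.9 ≤ -1.34808 < 0.3 is false → out
[3] lift (0,-1): star map gives 0.19258; window check -0.9 ≤ 0.19258 < 0.3 is true → IN Λ
[4] lift (-7,-7): star map gives -5.65192; window check -0.9 ≤ -5.65192 < 0.3 is false → out

3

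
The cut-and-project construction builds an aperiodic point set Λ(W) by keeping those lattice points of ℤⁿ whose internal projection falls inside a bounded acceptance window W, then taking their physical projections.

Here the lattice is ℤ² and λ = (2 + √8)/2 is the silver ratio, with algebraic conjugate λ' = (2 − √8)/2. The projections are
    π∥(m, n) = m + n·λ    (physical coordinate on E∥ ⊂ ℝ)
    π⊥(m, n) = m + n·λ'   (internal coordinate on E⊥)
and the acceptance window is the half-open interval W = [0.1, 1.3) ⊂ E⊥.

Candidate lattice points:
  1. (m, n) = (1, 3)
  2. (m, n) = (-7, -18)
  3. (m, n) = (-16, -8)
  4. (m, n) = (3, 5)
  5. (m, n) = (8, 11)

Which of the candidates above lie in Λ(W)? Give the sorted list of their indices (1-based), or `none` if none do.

λ' = (2−√8)/2 ≈ -0.4142.
#1 (1,3): internal coord 1 + (3)·λ' = -0.2426; -0.2426 ∉ [0.1, 1.3) → out
#2 (-7,-18): internal coord -7 + (-18)·λ' = +0.4558; +0.4558 ∈ [0.1, 1.3) → IN Λ
#3 (-16,-8): internal coord -16 + (-8)·λ' = -12.6863; -12.6863 ∉ [0.1, 1.3) → out
#4 (3,5): internal coord 3 + (5)·λ' = +0.9289; +0.9289 ∈ [0.1, 1.3) → IN Λ
#5 (8,11): internal coord 8 + (11)·λ' = +3.4437; +3.4437 ∉ [0.1, 1.3) → out

2, 4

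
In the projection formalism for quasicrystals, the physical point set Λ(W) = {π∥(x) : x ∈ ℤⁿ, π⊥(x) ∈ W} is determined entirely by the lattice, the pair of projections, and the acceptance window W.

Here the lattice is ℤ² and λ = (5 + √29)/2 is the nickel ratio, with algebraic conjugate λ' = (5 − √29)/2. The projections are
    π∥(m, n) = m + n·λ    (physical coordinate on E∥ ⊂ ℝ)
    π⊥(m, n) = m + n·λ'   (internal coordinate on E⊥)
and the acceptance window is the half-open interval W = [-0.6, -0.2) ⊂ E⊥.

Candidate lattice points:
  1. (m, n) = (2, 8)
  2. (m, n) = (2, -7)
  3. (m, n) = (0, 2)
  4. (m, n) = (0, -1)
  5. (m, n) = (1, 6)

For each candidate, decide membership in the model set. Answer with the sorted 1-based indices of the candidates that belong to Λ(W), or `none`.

Numerically λ ≈ 5.19258 and λ' = −1/λ ≈ -0.19258.
[1] lift (2,8): star map gives 0.45934; window check -0.6 ≤ 0.45934 < -0.2 is false → out
[2] lift (2,-7): star map gives 3.34808; window check -0.6 ≤ 3.34808 < -0.2 is false → out
[3] lift (0,2): star map gives -0.38516; window check -0.6 ≤ -0.38516 < -0.2 is true → IN Λ
[4] lift (0,-1): star map gives 0.19258; window check -0.6 ≤ 0.19258 < -0.2 is false → out
[5] lift (1,6): star map gives -0.15549; window check -0.6 ≤ -0.15549 < -0.2 is false → out

3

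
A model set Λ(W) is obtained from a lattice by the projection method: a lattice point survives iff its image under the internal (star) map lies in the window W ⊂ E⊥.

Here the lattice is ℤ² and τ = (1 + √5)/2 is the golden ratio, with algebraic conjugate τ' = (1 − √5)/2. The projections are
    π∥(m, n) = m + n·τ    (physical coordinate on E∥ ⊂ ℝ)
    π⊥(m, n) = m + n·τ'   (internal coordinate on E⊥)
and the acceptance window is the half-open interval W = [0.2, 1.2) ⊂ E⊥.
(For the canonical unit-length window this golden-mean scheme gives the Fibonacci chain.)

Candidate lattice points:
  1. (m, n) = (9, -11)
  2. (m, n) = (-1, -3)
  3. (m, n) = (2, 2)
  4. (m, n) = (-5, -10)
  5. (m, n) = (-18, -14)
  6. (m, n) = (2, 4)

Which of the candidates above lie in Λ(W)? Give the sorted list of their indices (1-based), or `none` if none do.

2, 3, 4

Compute τ' = (1−√5)/2 = -0.61803, so π⊥(m,n) = m -0.61803·n.
#1 (9,-11): internal coord 9 + (-11)·τ' = +15.79837; +15.79837 ∉ [0.2, 1.2) → out
#2 (-1,-3): internal coord -1 + (-3)·τ' = +0.85410; +0.85410 ∈ [0.2, 1.2) → IN Λ
#3 (2,2): internal coord 2 + (2)·τ' = +0.76393; +0.76393 ∈ [0.2, 1.2) → IN Λ
#4 (-5,-10): internal coord -5 + (-10)·τ' = +1.18034; +1.18034 ∈ [0.2, 1.2) → IN Λ
#5 (-18,-14): internal coord -18 + (-14)·τ' = -9.34752; -9.34752 ∉ [0.2, 1.2) → out
#6 (2,4): internal coord 2 + (4)·τ' = -0.47214; -0.47214 ∉ [0.2, 1.2) → out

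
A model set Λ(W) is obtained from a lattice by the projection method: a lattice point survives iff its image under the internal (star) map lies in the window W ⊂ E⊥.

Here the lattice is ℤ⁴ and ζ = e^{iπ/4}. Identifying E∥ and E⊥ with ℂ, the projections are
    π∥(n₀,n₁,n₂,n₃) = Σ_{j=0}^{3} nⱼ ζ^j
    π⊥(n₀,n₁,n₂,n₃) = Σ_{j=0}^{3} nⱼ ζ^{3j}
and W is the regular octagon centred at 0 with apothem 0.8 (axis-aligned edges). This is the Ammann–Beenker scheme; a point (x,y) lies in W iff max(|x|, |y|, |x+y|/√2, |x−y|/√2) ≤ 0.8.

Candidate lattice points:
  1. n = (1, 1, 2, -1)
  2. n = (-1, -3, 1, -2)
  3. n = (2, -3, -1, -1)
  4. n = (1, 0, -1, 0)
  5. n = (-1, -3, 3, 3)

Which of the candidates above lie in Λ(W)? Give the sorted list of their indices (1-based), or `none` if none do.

none

π⊥(n) = n₀ + n₁ζ³ + n₂ζ⁶ + n₃ζ⁹ where ζ = e^{iπ/4}.
#1 (1, 1, 2, -1): internal (-0.414214, -2.000000); octagon support 2.000000 vs apothem 0.8 → ∉ W
#2 (-1, -3, 1, -2): internal (-0.292893, -4.535534); octagon support 4.535534 vs apothem 0.8 → ∉ W
#3 (2, -3, -1, -1): internal (3.414214, -1.828427); octagon support 3.707107 vs apothem 0.8 → ∉ W
#4 (1, 0, -1, 0): internal (1.000000, 1.000000); octagon support 1.414214 vs apothem 0.8 → ∉ W
#5 (-1, -3, 3, 3): internal (3.242641, -3.000000); octagon support 4.414214 vs apothem 0.8 → ∉ W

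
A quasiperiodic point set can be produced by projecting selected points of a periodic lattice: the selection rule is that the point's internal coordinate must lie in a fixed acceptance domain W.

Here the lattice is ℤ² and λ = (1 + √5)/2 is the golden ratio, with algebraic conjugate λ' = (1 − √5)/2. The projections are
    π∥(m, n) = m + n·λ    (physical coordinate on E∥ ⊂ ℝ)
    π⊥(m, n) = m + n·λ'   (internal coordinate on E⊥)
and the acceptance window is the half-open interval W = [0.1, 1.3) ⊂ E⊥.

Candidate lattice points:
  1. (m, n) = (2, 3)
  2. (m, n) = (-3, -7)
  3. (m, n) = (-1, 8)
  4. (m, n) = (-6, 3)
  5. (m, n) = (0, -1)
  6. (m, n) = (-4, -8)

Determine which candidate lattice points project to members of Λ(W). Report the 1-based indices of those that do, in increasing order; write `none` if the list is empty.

Numerically λ ≈ 1.6180 and λ' = −1/λ ≈ -0.6180.
candidate 1: (m,n)=(2,3) → π∥ = 2+3·λ ≈ 6.8541, π⊥ = 2+3·λ' ≈ 0.1459 ∈ [0.1, 1.3) ⇒ IN Λ
candidate 2: (m,n)=(-3,-7) → π∥ = -3-7·λ ≈ -14.3262, π⊥ = -3-7·λ' ≈ 1.3262 ∉ [0.1, 1.3) ⇒ out
candidate 3: (m,n)=(-1,8) → π∥ = -1+8·λ ≈ 11.9443, π⊥ = -1+8·λ' ≈ -5.9443 ∉ [0.1, 1.3) ⇒ out
candidate 4: (m,n)=(-6,3) → π∥ = -6+3·λ ≈ -1.1459, π⊥ = -6+3·λ' ≈ -7.8541 ∉ [0.1, 1.3) ⇒ out
candidate 5: (m,n)=(0,-1) → π∥ = 0-1·λ ≈ -1.6180, π⊥ = 0-1·λ' ≈ 0.6180 ∈ [0.1, 1.3) ⇒ IN Λ
candidate 6: (m,n)=(-4,-8) → π∥ = -4-8·λ ≈ -16.9443, π⊥ = -4-8·λ' ≈ 0.9443 ∈ [0.1, 1.3) ⇒ IN Λ

1, 5, 6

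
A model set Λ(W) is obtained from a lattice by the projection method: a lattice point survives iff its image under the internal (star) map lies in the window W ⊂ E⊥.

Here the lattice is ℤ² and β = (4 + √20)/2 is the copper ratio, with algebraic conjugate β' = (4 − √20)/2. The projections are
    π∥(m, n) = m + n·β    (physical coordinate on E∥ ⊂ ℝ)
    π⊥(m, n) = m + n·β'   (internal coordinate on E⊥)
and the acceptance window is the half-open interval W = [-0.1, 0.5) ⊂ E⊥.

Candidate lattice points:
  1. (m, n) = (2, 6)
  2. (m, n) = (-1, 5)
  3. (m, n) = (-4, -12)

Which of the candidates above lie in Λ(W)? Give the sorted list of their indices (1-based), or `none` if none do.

none

Numerically β ≈ 4.236068 and β' = −1/β ≈ -0.236068.
#1 (2,6): internal coord 2 + (6)·β' = +0.583592; +0.583592 ∉ [-0.1, 0.5) → out
#2 (-1,5): internal coord -1 + (5)·β' = -2.180340; -2.180340 ∉ [-0.1, 0.5) → out
#3 (-4,-12): internal coord -4 + (-12)·β' = -1.167184; -1.167184 ∉ [-0.1, 0.5) → out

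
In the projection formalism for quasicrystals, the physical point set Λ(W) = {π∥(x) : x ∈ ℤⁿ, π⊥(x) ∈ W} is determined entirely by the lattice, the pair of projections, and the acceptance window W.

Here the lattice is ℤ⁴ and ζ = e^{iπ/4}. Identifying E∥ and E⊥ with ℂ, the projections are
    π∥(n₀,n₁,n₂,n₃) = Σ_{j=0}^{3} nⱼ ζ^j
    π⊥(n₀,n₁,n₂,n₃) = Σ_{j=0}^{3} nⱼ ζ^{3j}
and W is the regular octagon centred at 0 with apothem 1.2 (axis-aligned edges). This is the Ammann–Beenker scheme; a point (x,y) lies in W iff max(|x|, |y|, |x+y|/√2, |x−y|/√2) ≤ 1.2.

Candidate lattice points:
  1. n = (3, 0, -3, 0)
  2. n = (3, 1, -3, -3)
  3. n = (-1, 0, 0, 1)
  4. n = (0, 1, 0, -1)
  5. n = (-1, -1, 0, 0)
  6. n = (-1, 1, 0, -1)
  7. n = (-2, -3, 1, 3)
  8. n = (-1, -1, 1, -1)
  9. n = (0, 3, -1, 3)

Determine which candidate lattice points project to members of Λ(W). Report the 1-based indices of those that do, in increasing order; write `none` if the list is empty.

3, 5

π⊥(n) = n₀ + n₁ζ³ + n₂ζ⁶ + n₃ζ⁹ where ζ = e^{iπ/4}.
candidate 1: n = (3, 0, -3, 0) → π⊥ ≈ (+3.00000, +3.00000); max(|x|,|y|,|x±y|/√2) = 4.24264 > 1.2 ⇒ ∉ W
candidate 2: n = (3, 1, -3, -3) → π⊥ ≈ (+0.17157, +1.58579); max(|x|,|y|,|x±y|/√2) = 1.58579 > 1.2 ⇒ ∉ W
candidate 3: n = (-1, 0, 0, 1) → π⊥ ≈ (-0.29289, +0.70711); max(|x|,|y|,|x±y|/√2) = 0.70711 ≤ 1.2 ⇒ ∈ W
candidate 4: n = (0, 1, 0, -1) → π⊥ ≈ (-1.41421, +0.00000); max(|x|,|y|,|x±y|/√2) = 1.41421 > 1.2 ⇒ ∉ W
candidate 5: n = (-1, -1, 0, 0) → π⊥ ≈ (-0.29289, -0.70711); max(|x|,|y|,|x±y|/√2) = 0.70711 ≤ 1.2 ⇒ ∈ W
candidate 6: n = (-1, 1, 0, -1) → π⊥ ≈ (-2.41421, +0.00000); max(|x|,|y|,|x±y|/√2) = 2.41421 > 1.2 ⇒ ∉ W
candidate 7: n = (-2, -3, 1, 3) → π⊥ ≈ (+2.24264, -1.00000); max(|x|,|y|,|x±y|/√2) = 2.29289 > 1.2 ⇒ ∉ W
candidate 8: n = (-1, -1, 1, -1) → π⊥ ≈ (-1.00000, -2.41421); max(|x|,|y|,|x±y|/√2) = 2.41421 > 1.2 ⇒ ∉ W
candidate 9: n = (0, 3, -1, 3) → π⊥ ≈ (+0.00000, +5.24264); max(|x|,|y|,|x±y|/√2) = 5.24264 > 1.2 ⇒ ∉ W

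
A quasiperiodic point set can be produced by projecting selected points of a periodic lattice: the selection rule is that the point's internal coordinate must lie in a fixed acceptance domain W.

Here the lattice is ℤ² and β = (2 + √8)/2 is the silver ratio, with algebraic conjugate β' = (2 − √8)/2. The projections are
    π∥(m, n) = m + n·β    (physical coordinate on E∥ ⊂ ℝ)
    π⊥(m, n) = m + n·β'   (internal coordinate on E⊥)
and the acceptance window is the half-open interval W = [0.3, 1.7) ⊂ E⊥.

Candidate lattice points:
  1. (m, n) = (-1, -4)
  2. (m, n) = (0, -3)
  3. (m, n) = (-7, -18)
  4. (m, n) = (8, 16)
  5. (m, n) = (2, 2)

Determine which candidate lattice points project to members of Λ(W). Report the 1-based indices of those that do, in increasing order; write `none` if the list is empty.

1, 2, 3, 4, 5

β' = (2−√8)/2 ≈ -0.414214.
candidate 1: (m,n)=(-1,-4) → π∥ = -1-4·β ≈ -10.656854, π⊥ = -1-4·β' ≈ 0.656854 ∈ [0.3, 1.7) ⇒ IN Λ
candidate 2: (m,n)=(0,-3) → π∥ = 0-3·β ≈ -7.242641, π⊥ = 0-3·β' ≈ 1.242641 ∈ [0.3, 1.7) ⇒ IN Λ
candidate 3: (m,n)=(-7,-18) → π∥ = -7-18·β ≈ -50.455844, π⊥ = -7-18·β' ≈ 0.455844 ∈ [0.3, 1.7) ⇒ IN Λ
candidate 4: (m,n)=(8,16) → π∥ = 8+16·β ≈ 46.627417, π⊥ = 8+16·β' ≈ 1.372583 ∈ [0.3, 1.7) ⇒ IN Λ
candidate 5: (m,n)=(2,2) → π∥ = 2+2·β ≈ 6.828427, π⊥ = 2+2·β' ≈ 1.171573 ∈ [0.3, 1.7) ⇒ IN Λ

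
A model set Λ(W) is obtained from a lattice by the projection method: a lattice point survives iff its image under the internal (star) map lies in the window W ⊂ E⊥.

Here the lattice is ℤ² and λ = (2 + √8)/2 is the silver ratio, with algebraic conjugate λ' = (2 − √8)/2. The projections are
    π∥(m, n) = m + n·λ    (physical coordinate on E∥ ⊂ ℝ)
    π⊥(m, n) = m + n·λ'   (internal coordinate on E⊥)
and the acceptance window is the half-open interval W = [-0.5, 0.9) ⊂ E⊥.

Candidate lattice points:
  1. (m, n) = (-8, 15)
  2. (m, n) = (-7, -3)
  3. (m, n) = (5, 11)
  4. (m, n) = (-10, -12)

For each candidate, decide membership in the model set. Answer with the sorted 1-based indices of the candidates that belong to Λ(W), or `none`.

Numerically λ ≈ 2.41421 and λ' = −1/λ ≈ -0.41421.
#1 (-8,15): internal coord -8 + (15)·λ' = -14.21320; -14.21320 ∉ [-0.5, 0.9) → out
#2 (-7,-3): internal coord -7 + (-3)·λ' = -5.75736; -5.75736 ∉ [-0.5, 0.9) → out
#3 (5,11): internal coord 5 + (11)·λ' = +0.44365; +0.44365 ∈ [-0.5, 0.9) → IN Λ
#4 (-10,-12): internal coord -10 + (-12)·λ' = -5.02944; -5.02944 ∉ [-0.5, 0.9) → out

3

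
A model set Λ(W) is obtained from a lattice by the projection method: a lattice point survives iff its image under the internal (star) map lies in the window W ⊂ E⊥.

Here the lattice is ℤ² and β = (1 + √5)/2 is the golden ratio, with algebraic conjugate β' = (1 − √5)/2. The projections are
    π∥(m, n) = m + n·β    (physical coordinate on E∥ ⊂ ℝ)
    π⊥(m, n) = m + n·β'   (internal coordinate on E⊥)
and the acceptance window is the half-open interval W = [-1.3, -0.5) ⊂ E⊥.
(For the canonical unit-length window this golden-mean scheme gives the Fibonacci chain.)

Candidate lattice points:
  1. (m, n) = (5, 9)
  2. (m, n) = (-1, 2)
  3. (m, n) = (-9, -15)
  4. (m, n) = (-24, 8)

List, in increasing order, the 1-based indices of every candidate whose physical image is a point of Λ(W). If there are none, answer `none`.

1

β' = (1−√5)/2 ≈ -0.61803.
[1] lift (5,9): star map gives -0.56231; window check -1.3 ≤ -0.56231 < -0.5 is true → IN Λ
[2] lift (-1,2): star map gives -2.23607; window check -1.3 ≤ -2.23607 < -0.5 is false → out
[3] lift (-9,-15): star map gives 0.27051; window check -1.3 ≤ 0.27051 < -0.5 is false → out
[4] lift (-24,8): star map gives -28.94427; window check -1.3 ≤ -28.94427 < -0.5 is false → out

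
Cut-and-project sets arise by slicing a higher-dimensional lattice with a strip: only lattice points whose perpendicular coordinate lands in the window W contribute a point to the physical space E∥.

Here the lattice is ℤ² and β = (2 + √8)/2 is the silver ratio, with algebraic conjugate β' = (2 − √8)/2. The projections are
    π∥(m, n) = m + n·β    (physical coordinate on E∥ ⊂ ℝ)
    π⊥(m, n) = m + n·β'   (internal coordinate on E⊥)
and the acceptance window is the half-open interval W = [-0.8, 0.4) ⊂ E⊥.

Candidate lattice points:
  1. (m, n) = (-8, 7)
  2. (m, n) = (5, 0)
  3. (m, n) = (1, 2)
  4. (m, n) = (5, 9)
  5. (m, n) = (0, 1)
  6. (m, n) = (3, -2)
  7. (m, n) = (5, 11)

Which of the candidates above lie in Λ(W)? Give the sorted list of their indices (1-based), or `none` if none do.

3, 5

Numerically β ≈ 2.4142 and β' = −1/β ≈ -0.4142.
#1 (-8,7): internal coord -8 + (7)·β' = -10.8995; -10.8995 ∉ [-0.8, 0.4) → out
#2 (5,0): internal coord 5 + (0)·β' = +5.0000; +5.0000 ∉ [-0.8, 0.4) → out
#3 (1,2): internal coord 1 + (2)·β' = +0.1716; +0.1716 ∈ [-0.8, 0.4) → IN Λ
#4 (5,9): internal coord 5 + (9)·β' = +1.2721; +1.2721 ∉ [-0.8, 0.4) → out
#5 (0,1): internal coord 0 + (1)·β' = -0.4142; -0.4142 ∈ [-0.8, 0.4) → IN Λ
#6 (3,-2): internal coord 3 + (-2)·β' = +3.8284; +3.8284 ∉ [-0.8, 0.4) → out
#7 (5,11): internal coord 5 + (11)·β' = +0.4437; +0.4437 ∉ [-0.8, 0.4) → out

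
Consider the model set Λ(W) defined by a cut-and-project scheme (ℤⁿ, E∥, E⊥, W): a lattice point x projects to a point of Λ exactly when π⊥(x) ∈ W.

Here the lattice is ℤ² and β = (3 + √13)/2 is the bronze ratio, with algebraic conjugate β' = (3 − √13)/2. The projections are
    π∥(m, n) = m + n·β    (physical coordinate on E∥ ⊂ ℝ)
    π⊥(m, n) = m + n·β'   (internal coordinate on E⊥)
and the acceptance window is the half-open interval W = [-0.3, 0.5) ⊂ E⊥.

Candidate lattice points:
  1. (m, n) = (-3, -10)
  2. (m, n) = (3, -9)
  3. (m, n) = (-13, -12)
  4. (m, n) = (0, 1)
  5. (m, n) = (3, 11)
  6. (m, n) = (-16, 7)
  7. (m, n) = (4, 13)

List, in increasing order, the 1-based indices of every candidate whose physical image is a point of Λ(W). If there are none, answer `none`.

Compute β' = (3−√13)/2 = -0.3028, so π⊥(m,n) = m -0.3028·n.
candidate 1: (m,n)=(-3,-10) → π∥ = -3-10·β ≈ -36.0278, π⊥ = -3-10·β' ≈ 0.0278 ∈ [-0.3, 0.5) ⇒ IN Λ
candidate 2: (m,n)=(3,-9) → π∥ = 3-9·β ≈ -26.7250, π⊥ = 3-9·β' ≈ 5.7250 ∉ [-0.3, 0.5) ⇒ out
candidate 3: (m,n)=(-13,-12) → π∥ = -13-12·β ≈ -52.6333, π⊥ = -13-12·β' ≈ -9.3667 ∉ [-0.3, 0.5) ⇒ out
candidate 4: (m,n)=(0,1) → π∥ = 0+1·β ≈ 3.3028, π⊥ = 0+1·β' ≈ -0.3028 ∉ [-0.3, 0.5) ⇒ out
candidate 5: (m,n)=(3,11) → π∥ = 3+11·β ≈ 39.3305, π⊥ = 3+11·β' ≈ -0.3305 ∉ [-0.3, 0.5) ⇒ out
candidate 6: (m,n)=(-16,7) → π∥ = -16+7·β ≈ 7.1194, π⊥ = -16+7·β' ≈ -18.1194 ∉ [-0.3, 0.5) ⇒ out
candidate 7: (m,n)=(4,13) → π∥ = 4+13·β ≈ 46.9361, π⊥ = 4+13·β' ≈ 0.0639 ∈ [-0.3, 0.5) ⇒ IN Λ

1, 7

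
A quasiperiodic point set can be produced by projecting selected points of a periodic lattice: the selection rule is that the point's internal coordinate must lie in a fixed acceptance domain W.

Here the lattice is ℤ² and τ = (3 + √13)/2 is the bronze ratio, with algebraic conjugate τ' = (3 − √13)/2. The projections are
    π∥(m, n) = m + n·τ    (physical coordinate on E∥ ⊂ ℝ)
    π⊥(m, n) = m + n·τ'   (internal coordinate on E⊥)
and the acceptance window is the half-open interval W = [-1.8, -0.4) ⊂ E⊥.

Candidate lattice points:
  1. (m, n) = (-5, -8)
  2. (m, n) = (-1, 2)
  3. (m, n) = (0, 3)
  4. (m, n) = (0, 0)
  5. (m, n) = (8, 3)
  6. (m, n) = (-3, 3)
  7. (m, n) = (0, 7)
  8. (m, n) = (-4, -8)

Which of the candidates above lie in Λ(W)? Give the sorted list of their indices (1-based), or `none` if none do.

2, 3, 8

Numerically τ ≈ 3.302776 and τ' = −1/τ ≈ -0.302776.
[1] lift (-5,-8): star map gives -2.577795; window check -1.8 ≤ -2.577795 < -0.4 is false → out
[2] lift (-1,2): star map gives -1.605551; window check -1.8 ≤ -1.605551 < -0.4 is true → IN Λ
[3] lift (0,3): star map gives -0.908327; window check -1.8 ≤ -0.908327 < -0.4 is true → IN Λ
[4] lift (0,0): star map gives 0.000000; window check -1.8 ≤ 0.000000 < -0.4 is false → out
[5] lift (8,3): star map gives 7.091673; window check -1.8 ≤ 7.091673 < -0.4 is false → out
[6] lift (-3,3): star map gives -3.908327; window check -1.8 ≤ -3.908327 < -0.4 is false → out
[7] lift (0,7): star map gives -2.119429; window check -1.8 ≤ -2.119429 < -0.4 is false → out
[8] lift (-4,-8): star map gives -1.577795; window check -1.8 ≤ -1.577795 < -0.4 is true → IN Λ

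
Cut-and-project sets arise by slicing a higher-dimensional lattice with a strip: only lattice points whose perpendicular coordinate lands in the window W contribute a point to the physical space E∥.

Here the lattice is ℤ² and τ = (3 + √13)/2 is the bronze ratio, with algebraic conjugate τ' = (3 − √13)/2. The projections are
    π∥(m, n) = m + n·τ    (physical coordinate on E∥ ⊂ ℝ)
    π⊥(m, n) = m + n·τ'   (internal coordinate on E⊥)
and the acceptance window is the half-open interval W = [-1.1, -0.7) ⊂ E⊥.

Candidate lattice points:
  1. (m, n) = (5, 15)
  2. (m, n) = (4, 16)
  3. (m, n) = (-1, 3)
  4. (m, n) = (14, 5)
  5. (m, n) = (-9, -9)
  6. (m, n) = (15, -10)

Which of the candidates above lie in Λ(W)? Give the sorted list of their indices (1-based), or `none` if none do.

Numerically τ ≈ 3.3028 and τ' = −1/τ ≈ -0.3028.
#1 (5,15): internal coord 5 + (15)·τ' = +0.4584; +0.4584 ∉ [-1.1, -0.7) → out
#2 (4,16): internal coord 4 + (16)·τ' = -0.8444; -0.8444 ∈ [-1.1, -0.7) → IN Λ
#3 (-1,3): internal coord -1 + (3)·τ' = -1.9083; -1.9083 ∉ [-1.1, -0.7) → out
#4 (14,5): internal coord 14 + (5)·τ' = +12.4861; +12.4861 ∉ [-1.1, -0.7) → out
#5 (-9,-9): internal coord -9 + (-9)·τ' = -6.2750; -6.2750 ∉ [-1.1, -0.7) → out
#6 (15,-10): internal coord 15 + (-10)·τ' = +18.0278; +18.0278 ∉ [-1.1, -0.7) → out

2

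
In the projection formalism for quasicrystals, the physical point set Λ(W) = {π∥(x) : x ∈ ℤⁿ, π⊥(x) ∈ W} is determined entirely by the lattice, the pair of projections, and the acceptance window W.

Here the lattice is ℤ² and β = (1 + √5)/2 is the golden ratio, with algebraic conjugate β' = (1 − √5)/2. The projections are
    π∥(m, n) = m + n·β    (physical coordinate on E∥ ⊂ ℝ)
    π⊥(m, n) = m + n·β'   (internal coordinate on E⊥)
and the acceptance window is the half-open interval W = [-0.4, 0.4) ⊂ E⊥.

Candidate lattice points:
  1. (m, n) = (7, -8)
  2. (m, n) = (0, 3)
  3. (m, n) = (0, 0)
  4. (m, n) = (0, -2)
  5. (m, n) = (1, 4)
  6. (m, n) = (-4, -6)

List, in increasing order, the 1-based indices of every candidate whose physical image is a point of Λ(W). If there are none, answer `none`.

3, 6

Numerically β ≈ 1.6180 and β' = −1/β ≈ -0.6180.
[1] lift (7,-8): star map gives 11.9443; window check -0.4 ≤ 11.9443 < 0.4 is false → out
[2] lift (0,3): star map gives -1.8541; window check -0.4 ≤ -1.8541 < 0.4 is false → out
[3] lift (0,0): star map gives 0.0000; window check -0.4 ≤ 0.0000 < 0.4 is true → IN Λ
[4] lift (0,-2): star map gives 1.2361; window check -0.4 ≤ 1.2361 < 0.4 is false → out
[5] lift (1,4): star map gives -1.4721; window check -0.4 ≤ -1.4721 < 0.4 is false → out
[6] lift (-4,-6): star map gives -0.2918; window check -0.4 ≤ -0.2918 < 0.4 is true → IN Λ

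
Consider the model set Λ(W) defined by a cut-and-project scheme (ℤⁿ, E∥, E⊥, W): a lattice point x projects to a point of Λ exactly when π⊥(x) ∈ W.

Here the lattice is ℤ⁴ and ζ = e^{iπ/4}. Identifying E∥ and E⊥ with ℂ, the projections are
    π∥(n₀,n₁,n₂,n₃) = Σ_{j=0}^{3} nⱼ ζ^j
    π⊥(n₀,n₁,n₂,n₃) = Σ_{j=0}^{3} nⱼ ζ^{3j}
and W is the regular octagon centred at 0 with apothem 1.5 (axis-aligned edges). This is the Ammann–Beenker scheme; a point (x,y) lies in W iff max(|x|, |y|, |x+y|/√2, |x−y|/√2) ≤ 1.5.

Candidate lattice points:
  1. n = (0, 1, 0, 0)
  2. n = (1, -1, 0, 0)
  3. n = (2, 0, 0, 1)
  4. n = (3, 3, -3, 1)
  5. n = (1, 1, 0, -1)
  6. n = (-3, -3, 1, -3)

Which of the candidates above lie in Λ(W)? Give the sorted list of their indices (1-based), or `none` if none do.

1, 5

π⊥(n) = n₀ + n₁ζ³ + n₂ζ⁶ + n₃ζ⁹ where ζ = e^{iπ/4}.
#1 (0, 1, 0, 0): internal (-0.707107, 0.707107); octagon support 1.000000 vs apothem 1.5 → ∈ W
#2 (1, -1, 0, 0): internal (1.707107, -0.707107); octagon support 1.707107 vs apothem 1.5 → ∉ W
#3 (2, 0, 0, 1): internal (2.707107, 0.707107); octagon support 2.707107 vs apothem 1.5 → ∉ W
#4 (3, 3, -3, 1): internal (1.585786, 5.828427); octagon support 5.828427 vs apothem 1.5 → ∉ W
#5 (1, 1, 0, -1): internal (-0.414214, 0.000000); octagon support 0.414214 vs apothem 1.5 → ∈ W
#6 (-3, -3, 1, -3): internal (-3.000000, -5.242641); octagon support 5.828427 vs apothem 1.5 → ∉ W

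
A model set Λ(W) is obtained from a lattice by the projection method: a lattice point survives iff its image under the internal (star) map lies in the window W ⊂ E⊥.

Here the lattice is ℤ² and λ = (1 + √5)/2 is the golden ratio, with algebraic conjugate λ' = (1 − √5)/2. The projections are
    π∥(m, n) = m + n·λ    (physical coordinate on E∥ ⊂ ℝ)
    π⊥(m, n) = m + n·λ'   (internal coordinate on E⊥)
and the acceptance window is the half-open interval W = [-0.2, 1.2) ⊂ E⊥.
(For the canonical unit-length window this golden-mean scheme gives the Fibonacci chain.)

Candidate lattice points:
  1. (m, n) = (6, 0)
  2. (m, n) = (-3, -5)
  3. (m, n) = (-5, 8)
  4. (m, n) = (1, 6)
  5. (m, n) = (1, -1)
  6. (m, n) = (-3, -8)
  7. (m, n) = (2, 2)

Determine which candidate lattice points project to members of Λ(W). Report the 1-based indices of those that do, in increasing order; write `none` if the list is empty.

Compute λ' = (1−√5)/2 = -0.618034, so π⊥(m,n) = m -0.618034·n.
candidate 1: (m,n)=(6,0) → π∥ = 6+0·λ ≈ 6.000000, π⊥ = 6+0·λ' ≈ 6.000000 ∉ [-0.2, 1.2) ⇒ out
candidate 2: (m,n)=(-3,-5) → π∥ = -3-5·λ ≈ -11.090170, π⊥ = -3-5·λ' ≈ 0.090170 ∈ [-0.2, 1.2) ⇒ IN Λ
candidate 3: (m,n)=(-5,8) → π∥ = -5+8·λ ≈ 7.944272, π⊥ = -5+8·λ' ≈ -9.944272 ∉ [-0.2, 1.2) ⇒ out
candidate 4: (m,n)=(1,6) → π∥ = 1+6·λ ≈ 10.708204, π⊥ = 1+6·λ' ≈ -2.708204 ∉ [-0.2, 1.2) ⇒ out
candidate 5: (m,n)=(1,-1) → π∥ = 1-1·λ ≈ -0.618034, π⊥ = 1-1·λ' ≈ 1.618034 ∉ [-0.2, 1.2) ⇒ out
candidate 6: (m,n)=(-3,-8) → π∥ = -3-8·λ ≈ -15.944272, π⊥ = -3-8·λ' ≈ 1.944272 ∉ [-0.2, 1.2) ⇒ out
candidate 7: (m,n)=(2,2) → π∥ = 2+2·λ ≈ 5.236068, π⊥ = 2+2·λ' ≈ 0.763932 ∈ [-0.2, 1.2) ⇒ IN Λ

2, 7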